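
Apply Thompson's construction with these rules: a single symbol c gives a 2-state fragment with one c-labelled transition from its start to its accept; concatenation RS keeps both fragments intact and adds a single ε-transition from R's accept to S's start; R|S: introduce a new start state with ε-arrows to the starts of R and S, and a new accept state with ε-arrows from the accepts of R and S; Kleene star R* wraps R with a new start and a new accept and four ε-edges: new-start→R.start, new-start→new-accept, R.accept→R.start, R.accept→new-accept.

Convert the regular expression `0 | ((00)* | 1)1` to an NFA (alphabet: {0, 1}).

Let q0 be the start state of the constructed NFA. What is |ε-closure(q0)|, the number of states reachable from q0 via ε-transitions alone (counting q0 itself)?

9

Let C(F) = |ε-closure(F.start)| within fragment F, and note whether F accepts ε. Symbol fragments have C = 1 and do not accept ε. Then:
  00 — C equals the left operand's closure size = 1 (its accept is not ε-reachable, so the closure stops there)
  (00)* — C = 1 (new start) + 1 (body) + 1 (new accept) = 3
  (00)* | 1 — new start ε-reaches every alternative's start; at least one alternative accepts ε, so the union's new accept is reached too: C = 1 + 3 + 1 + 1 = 6
  ((00)* | 1)1 — the left operand accepts ε, so the closure extends into the next operand (via the concat ε-link); C = 6 + 1 = 7
  0 | ((00)* | 1)1 — new start ε-reaches every alternative's start; none of them accept ε, so the new accept is not reached: C = 1 + 1 + 7 = 9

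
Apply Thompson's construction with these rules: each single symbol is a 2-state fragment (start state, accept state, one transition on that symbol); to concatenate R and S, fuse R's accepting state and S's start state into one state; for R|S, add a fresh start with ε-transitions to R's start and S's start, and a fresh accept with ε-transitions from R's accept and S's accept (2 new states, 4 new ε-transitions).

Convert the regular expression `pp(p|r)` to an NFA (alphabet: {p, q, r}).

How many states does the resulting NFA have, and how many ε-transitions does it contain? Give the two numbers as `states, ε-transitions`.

8, 4

Bottom-up over the parse tree:
Each of the 4 symbol leaves contributes 2 states and 0 ε-transitions.
  p|r : 6 states, 4 ε-transitions
  pp(p|r) : 8 states, 4 ε-transitions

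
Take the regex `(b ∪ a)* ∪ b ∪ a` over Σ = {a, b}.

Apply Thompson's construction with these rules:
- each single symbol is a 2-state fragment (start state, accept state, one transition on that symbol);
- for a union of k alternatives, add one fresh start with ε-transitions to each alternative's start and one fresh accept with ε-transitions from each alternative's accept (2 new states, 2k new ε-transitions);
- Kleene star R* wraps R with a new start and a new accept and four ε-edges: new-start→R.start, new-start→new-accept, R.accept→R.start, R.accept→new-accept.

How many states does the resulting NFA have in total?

Per subexpression:
Each of the 4 symbol leaves contributes a 2-state fragment.
  b ∪ a : 6 states
  (b ∪ a)* : 8 states
  (b ∪ a)* ∪ b ∪ a : 14 states

14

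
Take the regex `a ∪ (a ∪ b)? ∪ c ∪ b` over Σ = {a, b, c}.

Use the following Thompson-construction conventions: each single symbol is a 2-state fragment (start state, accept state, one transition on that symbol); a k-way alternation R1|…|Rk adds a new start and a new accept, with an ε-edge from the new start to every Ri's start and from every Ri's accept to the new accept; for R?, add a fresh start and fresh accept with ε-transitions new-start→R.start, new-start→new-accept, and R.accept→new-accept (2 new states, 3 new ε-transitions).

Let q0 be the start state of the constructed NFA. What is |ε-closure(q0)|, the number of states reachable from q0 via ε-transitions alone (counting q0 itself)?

Compute the ε-closure size of each fragment's start state recursively; a symbol fragment's start has no outgoing ε-edge, so its closure is just itself (size 1).
  a ∪ b — new start ε-reaches every alternative's start; none of them accept ε, so the new accept is not reached: |closure| = 1 + 1 + 1 = 3
  (a ∪ b)? — new start has ε-edges to the inner start and to the new accept, so |closure| = 2 + 3 = 5
  a ∪ (a ∪ b)? ∪ c ∪ b — new start ε-reaches every alternative's start; at least one alternative accepts ε, so the union's new accept is reached too: |closure| = 1 + 1 + 5 + 1 + 1 + 1 = 10

10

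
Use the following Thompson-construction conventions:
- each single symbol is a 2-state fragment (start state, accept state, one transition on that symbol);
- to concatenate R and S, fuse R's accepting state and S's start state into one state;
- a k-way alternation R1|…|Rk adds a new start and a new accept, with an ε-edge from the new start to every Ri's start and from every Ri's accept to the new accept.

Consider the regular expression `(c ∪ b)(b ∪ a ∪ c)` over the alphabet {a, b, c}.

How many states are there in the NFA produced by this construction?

13

Per subexpression:
Each of the 5 symbol leaves contributes a 2-state fragment.
  c ∪ b = 6 states
  b ∪ a ∪ c = 8 states
  (c ∪ b)(b ∪ a ∪ c) = 13 states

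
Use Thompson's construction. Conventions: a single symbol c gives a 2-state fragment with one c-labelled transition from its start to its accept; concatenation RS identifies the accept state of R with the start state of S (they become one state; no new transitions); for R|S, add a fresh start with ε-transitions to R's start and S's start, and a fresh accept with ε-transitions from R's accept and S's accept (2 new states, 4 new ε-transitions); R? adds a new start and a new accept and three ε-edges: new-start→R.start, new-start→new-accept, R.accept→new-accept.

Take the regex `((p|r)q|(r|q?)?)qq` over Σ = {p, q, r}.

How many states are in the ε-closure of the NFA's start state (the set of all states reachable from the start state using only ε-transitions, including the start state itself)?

13

Let C(F) = |ε-closure(F.start)| within fragment F, and note whether F accepts ε. Symbol fragments have C = 1 and do not accept ε. Then:
  p|r — |ε-closure| = 1 + 1 + 1 = 3 (the new accept is not ε-reachable since no branch accepts ε)
  (p|r)q — |ε-closure| equals the left operand's closure size = 3 (its accept is not ε-reachable, so the closure stops there)
  q? — |ε-closure| = 1 (new start) + 1 (body) + 1 (new accept, via ε) = 3
  r|q? — |ε-closure| = 1 (new start) + (1 + 3) + 1 (new accept, since some branch ε-reaches its own accept) = 6
  (r|q?)? — new start has ε-edges to the inner start and to the new accept, so |ε-closure| = 2 + 6 = 8
  (p|r)q|(r|q?)? — |ε-closure| = 1 (new start) + (3 + 8) + 1 (new accept, since some branch ε-reaches its own accept) = 13
  ((p|r)q|(r|q?)?)qq — the left operand accepts ε, so the closure extends into the next operand (the shared merged state is already counted); |ε-closure| = 13 + (1−1) = 13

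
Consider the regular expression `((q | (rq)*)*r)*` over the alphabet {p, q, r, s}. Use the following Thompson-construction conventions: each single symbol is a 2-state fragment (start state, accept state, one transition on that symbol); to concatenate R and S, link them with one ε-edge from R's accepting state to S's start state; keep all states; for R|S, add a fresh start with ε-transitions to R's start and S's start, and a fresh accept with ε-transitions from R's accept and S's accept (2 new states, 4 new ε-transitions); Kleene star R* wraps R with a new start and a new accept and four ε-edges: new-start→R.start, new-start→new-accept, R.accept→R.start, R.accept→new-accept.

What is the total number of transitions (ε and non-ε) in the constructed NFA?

22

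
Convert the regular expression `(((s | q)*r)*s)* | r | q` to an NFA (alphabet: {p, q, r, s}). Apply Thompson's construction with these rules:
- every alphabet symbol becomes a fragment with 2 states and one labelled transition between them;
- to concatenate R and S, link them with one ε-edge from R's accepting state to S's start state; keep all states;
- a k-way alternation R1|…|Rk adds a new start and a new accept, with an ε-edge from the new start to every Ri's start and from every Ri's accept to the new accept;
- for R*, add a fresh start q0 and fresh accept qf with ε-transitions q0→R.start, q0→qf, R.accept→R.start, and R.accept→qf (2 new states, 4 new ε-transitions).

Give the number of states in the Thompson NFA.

22

By structural recursion:
Each of the 6 symbol leaves contributes a 2-state fragment.
  s | q → 6 states
  (s | q)* → 8 states
  (s | q)*r → 10 states
  ((s | q)*r)* → 12 states
  ((s | q)*r)*s → 14 states
  (((s | q)*r)*s)* → 16 states
  (((s | q)*r)*s)* | r | q → 22 states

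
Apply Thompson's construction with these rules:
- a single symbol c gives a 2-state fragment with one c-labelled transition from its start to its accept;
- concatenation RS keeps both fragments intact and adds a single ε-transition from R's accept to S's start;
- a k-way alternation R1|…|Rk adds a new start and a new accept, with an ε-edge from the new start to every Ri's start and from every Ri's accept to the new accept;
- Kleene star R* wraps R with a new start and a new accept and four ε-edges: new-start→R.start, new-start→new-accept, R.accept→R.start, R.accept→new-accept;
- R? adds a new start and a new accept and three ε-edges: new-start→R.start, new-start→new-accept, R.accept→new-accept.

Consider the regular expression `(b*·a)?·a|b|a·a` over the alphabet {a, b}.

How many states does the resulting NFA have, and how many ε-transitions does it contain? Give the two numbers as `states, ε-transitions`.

Recursing over subexpressions:
Each of the 6 symbol leaves contributes 2 states and 0 ε-transitions.
  b* — 4 states, 4 ε-transitions
  b*·a — 6 states, 5 ε-transitions
  (b*·a)? — 8 states, 8 ε-transitions
  (b*·a)?·a — 10 states, 9 ε-transitions
  a·a — 4 states, 1 ε-transition
  (b*·a)?·a|b|a·a — 18 states, 16 ε-transitions

18, 16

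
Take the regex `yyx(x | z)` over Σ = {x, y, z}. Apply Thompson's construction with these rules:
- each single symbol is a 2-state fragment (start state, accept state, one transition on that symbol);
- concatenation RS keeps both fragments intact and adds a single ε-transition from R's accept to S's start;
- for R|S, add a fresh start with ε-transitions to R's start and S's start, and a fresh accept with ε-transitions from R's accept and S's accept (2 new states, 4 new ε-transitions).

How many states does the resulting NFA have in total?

12

Building bottom-up:
Each of the 5 symbol leaves contributes a 2-state fragment.
  x | z → 6 states
  yyx(x | z) → 12 states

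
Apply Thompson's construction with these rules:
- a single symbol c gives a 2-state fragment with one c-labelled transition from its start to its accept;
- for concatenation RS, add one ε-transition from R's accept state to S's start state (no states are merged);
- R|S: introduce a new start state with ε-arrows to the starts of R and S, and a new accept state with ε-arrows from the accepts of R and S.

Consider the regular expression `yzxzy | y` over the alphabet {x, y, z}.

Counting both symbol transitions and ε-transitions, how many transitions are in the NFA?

14

By structural recursion:
Each of the 6 symbol leaves contributes 1 transition (1 symbol, 0 ε).
  yzxzy → 9 transitions (5 symbol, 4 ε)
  yzxzy | y → 14 transitions (6 symbol, 8 ε)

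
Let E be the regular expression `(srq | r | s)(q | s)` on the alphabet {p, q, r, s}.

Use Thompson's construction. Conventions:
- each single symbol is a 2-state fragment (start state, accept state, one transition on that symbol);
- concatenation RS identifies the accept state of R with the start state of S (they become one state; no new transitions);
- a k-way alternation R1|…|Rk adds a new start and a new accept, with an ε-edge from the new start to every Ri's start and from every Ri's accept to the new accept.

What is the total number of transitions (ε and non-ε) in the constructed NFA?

17

Bottom-up over the parse tree:
Each of the 7 symbol leaves contributes 1 transition (1 symbol, 0 ε).
  srq = 3 transitions (3 symbol, 0 ε)
  srq | r | s = 11 transitions (5 symbol, 6 ε)
  q | s = 6 transitions (2 symbol, 4 ε)
  (srq | r | s)(q | s) = 17 transitions (7 symbol, 10 ε)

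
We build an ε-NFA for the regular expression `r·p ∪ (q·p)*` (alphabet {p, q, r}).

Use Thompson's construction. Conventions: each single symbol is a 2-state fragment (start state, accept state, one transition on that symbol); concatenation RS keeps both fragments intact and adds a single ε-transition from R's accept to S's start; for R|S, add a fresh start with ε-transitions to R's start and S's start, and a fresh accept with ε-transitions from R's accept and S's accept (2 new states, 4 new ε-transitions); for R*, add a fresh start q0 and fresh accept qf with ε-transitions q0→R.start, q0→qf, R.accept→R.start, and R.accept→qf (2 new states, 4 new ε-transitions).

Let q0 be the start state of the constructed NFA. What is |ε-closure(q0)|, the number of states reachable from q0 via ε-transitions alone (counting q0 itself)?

6

Compute the ε-closure size of each fragment's start state recursively; a symbol fragment's start has no outgoing ε-edge, so its closure is just itself (size 1).
  r·p → C equals the left operand's closure size = 1 (its accept is not ε-reachable, so the closure stops there)
  q·p → same as the first factor's closure: C = 1
  (q·p)* → C = 1 (new start) + 1 (body) + 1 (new accept) = 3
  r·p ∪ (q·p)* → new start ε-reaches every alternative's start; at least one alternative accepts ε, so the union's new accept is reached too: C = 1 + 1 + 3 + 1 = 6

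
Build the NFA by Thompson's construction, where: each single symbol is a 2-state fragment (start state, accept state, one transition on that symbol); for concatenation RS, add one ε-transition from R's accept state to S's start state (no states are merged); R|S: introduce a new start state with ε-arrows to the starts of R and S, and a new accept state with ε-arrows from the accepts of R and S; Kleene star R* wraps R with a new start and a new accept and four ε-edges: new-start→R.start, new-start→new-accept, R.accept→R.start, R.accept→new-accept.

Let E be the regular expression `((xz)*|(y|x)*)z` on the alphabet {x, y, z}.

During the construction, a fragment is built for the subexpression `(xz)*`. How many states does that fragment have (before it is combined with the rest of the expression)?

Fragment for `(xz)*`:
Each of the 2 symbol leaves contributes a 2-state fragment.
  xz — 4 states
  (xz)* — 6 states

6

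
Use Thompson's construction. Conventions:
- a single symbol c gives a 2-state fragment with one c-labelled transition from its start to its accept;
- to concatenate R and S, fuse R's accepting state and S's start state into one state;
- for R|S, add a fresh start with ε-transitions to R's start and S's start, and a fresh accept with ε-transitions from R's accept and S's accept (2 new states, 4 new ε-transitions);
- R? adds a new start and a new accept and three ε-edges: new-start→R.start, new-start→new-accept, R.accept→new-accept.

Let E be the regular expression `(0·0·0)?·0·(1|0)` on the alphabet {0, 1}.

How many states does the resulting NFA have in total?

Building bottom-up:
Each of the 6 symbol leaves contributes a 2-state fragment.
  0·0·0 — 4 states
  (0·0·0)? — 6 states
  1|0 — 6 states
  (0·0·0)?·0·(1|0) — 12 states

12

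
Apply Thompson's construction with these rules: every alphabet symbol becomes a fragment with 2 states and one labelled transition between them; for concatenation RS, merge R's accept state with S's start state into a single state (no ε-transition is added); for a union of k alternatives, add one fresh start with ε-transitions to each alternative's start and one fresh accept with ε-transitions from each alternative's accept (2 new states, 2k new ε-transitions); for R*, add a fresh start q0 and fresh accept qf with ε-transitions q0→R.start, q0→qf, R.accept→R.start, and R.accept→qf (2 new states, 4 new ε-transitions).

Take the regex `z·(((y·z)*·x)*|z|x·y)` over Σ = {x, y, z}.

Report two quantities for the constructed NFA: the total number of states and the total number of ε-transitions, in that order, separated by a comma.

16, 14

Per subexpression:
Each of the 7 symbol leaves contributes 2 states and 0 ε-transitions.
  y·z : 3 states, 0 ε-transitions
  (y·z)* : 5 states, 4 ε-transitions
  (y·z)*·x : 6 states, 4 ε-transitions
  ((y·z)*·x)* : 8 states, 8 ε-transitions
  x·y : 3 states, 0 ε-transitions
  ((y·z)*·x)*|z|x·y : 15 states, 14 ε-transitions
  z·(((y·z)*·x)*|z|x·y) : 16 states, 14 ε-transitions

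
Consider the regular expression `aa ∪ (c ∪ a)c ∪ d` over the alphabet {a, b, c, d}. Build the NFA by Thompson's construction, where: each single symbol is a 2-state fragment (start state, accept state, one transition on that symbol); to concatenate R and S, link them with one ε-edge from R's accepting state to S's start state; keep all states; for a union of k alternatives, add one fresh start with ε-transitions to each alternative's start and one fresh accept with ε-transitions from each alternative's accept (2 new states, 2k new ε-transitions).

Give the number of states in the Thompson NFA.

16

Recursing over subexpressions:
Each of the 6 symbol leaves contributes a 2-state fragment.
  aa → 4 states
  c ∪ a → 6 states
  (c ∪ a)c → 8 states
  aa ∪ (c ∪ a)c ∪ d → 16 states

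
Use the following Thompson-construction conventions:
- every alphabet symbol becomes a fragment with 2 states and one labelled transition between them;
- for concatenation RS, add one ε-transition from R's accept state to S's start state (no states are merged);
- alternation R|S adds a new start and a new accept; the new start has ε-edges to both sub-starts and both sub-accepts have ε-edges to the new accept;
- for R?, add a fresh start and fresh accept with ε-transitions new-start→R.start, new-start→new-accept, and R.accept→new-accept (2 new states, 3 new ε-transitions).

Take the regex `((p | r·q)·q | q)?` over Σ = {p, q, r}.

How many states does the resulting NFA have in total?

16

Recursing over subexpressions:
Each of the 5 symbol leaves contributes a 2-state fragment.
  r·q : 4 states
  p | r·q : 8 states
  (p | r·q)·q : 10 states
  (p | r·q)·q | q : 14 states
  ((p | r·q)·q | q)? : 16 states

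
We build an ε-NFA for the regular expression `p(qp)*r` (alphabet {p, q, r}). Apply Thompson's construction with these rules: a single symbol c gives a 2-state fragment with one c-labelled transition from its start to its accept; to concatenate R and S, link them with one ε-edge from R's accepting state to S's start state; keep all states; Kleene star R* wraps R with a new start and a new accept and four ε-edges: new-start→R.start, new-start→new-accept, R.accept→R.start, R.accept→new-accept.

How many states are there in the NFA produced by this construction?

Bottom-up over the parse tree:
Each of the 4 symbol leaves contributes a 2-state fragment.
  qp = 4 states
  (qp)* = 6 states
  p(qp)*r = 10 states

10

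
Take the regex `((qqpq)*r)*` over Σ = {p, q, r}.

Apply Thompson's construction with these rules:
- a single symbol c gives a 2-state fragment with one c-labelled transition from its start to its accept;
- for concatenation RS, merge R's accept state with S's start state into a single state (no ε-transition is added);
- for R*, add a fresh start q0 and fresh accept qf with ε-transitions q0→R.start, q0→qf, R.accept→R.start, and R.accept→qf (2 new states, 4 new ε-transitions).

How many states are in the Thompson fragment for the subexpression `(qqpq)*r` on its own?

Fragment for `(qqpq)*r`:
Each of the 5 symbol leaves contributes a 2-state fragment.
  qqpq = 5 states
  (qqpq)* = 7 states
  (qqpq)*r = 8 states

8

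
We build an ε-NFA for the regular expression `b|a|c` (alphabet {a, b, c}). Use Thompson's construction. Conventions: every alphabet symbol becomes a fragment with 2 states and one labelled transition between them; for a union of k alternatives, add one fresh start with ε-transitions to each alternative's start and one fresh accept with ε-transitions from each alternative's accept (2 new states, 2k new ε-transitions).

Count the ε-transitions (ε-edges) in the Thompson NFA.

By structural recursion:
Each of the 3 symbol leaves contributes 0 ε-transitions.
  b|a|c = 6 ε-transitions

6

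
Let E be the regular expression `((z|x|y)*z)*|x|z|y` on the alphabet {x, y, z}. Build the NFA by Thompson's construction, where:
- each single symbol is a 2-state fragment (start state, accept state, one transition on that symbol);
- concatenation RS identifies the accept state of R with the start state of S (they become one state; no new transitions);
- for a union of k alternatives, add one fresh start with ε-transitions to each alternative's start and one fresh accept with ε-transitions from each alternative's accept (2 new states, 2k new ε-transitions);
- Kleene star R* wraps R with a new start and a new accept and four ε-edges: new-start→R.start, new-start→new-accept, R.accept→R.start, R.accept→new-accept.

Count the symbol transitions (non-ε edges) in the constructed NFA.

7

Bottom-up over the parse tree:
Each of the 7 symbol leaves contributes exactly 1 symbol transition.
  z|x|y → 3 symbol transitions
  (z|x|y)* → 3 symbol transitions
  (z|x|y)*z → 4 symbol transitions
  ((z|x|y)*z)* → 4 symbol transitions
  ((z|x|y)*z)*|x|z|y → 7 symbol transitions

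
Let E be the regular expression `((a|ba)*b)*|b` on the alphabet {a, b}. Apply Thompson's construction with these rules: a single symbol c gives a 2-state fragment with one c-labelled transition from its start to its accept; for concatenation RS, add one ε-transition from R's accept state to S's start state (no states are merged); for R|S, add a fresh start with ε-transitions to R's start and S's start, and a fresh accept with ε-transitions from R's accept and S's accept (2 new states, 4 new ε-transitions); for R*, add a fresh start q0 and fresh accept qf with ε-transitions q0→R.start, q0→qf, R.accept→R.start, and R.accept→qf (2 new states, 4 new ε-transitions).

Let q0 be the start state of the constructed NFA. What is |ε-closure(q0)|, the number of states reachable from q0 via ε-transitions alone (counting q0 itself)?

11

Work bottom-up. For each fragment F, track |ε-closure(F.start)| and whether F's accept lies in that closure (i.e. whether F accepts ε). A single-symbol fragment has closure size 1 and does not accept ε.
  ba → C equals the left operand's closure size = 1 (its accept is not ε-reachable, so the closure stops there)
  a|ba → C = 1 + 1 + 1 = 3 (the new accept is not ε-reachable since no branch accepts ε)
  (a|ba)* → C = 1 (new start) + 3 (body) + 1 (new accept) = 5
  (a|ba)*b → the left operand accepts ε, so the closure extends into the next operand (via the concat ε-link); C = 5 + 1 = 6
  ((a|ba)*b)* → the star's fresh start ε-reaches both the body's start and the fresh accept: C = 2 + 6 = 8
  ((a|ba)*b)*|b → C = 1 (new start) + (8 + 1) + 1 (new accept, since some branch ε-reaches its own accept) = 11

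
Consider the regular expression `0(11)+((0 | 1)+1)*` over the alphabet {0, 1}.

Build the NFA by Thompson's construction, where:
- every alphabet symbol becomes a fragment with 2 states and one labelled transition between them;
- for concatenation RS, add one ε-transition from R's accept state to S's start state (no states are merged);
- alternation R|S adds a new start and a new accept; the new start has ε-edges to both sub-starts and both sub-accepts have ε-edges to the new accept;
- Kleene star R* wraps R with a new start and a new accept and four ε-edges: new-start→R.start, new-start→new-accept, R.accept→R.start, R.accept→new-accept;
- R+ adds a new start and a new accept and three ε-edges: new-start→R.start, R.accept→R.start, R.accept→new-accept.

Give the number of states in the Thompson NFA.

Per subexpression:
Each of the 6 symbol leaves contributes a 2-state fragment.
  11 = 4 states
  (11)+ = 6 states
  0 | 1 = 6 states
  (0 | 1)+ = 8 states
  (0 | 1)+1 = 10 states
  ((0 | 1)+1)* = 12 states
  0(11)+((0 | 1)+1)* = 20 states

20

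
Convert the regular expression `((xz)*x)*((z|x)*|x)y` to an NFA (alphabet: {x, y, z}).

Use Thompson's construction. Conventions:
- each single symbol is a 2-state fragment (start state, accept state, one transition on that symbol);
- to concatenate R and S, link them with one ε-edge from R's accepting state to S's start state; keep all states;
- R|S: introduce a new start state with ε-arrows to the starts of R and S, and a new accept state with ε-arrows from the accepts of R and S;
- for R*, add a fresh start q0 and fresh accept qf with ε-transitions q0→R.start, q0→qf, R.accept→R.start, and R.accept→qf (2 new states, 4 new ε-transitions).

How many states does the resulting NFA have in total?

Per subexpression:
Each of the 7 symbol leaves contributes a 2-state fragment.
  xz = 4 states
  (xz)* = 6 states
  (xz)*x = 8 states
  ((xz)*x)* = 10 states
  z|x = 6 states
  (z|x)* = 8 states
  (z|x)*|x = 12 states
  ((xz)*x)*((z|x)*|x)y = 24 states

24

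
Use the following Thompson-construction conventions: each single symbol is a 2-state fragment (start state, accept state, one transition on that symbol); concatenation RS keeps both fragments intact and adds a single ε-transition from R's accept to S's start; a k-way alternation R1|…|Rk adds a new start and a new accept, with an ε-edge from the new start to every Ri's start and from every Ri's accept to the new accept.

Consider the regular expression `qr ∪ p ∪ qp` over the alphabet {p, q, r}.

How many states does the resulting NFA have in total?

By structural recursion:
Each of the 5 symbol leaves contributes a 2-state fragment.
  qr = 4 states
  qp = 4 states
  qr ∪ p ∪ qp = 12 states

12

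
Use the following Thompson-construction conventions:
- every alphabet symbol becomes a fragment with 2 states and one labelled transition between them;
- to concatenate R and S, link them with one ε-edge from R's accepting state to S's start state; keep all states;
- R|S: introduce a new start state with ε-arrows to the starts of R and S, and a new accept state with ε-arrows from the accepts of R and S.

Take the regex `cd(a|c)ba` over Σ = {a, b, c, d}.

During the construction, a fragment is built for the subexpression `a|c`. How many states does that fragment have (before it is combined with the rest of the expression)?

Fragment for `a|c`:
Each of the 2 symbol leaves contributes a 2-state fragment.
  a|c — 6 states

6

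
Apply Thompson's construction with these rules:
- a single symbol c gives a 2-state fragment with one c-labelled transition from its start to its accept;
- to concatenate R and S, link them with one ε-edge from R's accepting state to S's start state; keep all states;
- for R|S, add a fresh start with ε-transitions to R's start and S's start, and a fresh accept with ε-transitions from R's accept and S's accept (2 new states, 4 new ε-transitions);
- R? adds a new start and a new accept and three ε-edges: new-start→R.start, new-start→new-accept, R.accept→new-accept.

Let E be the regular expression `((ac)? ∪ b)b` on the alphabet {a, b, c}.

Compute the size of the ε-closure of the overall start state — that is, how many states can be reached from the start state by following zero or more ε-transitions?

7

Work bottom-up. For each fragment F, track |ε-closure(F.start)| and whether F's accept lies in that closure (i.e. whether F accepts ε). A single-symbol fragment has closure size 1 and does not accept ε.
  ac : same as the first factor's closure: C = 1
  (ac)? : new start has ε-edges to the inner start and to the new accept, so C = 2 + 1 = 3
  (ac)? ∪ b : new start ε-reaches every alternative's start; at least one alternative accepts ε, so the union's new accept is reached too: C = 1 + 3 + 1 + 1 = 6
  ((ac)? ∪ b)b : the left operand accepts ε, so the closure extends into the next operand (via the concat ε-link); C = 6 + 1 = 7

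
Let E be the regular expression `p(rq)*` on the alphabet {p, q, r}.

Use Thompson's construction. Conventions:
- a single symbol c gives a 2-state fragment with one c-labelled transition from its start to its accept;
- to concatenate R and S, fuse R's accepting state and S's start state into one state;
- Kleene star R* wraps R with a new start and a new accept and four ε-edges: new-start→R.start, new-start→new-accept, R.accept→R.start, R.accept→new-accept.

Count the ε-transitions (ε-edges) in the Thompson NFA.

4

Bottom-up over the parse tree:
Each of the 3 symbol leaves contributes 0 ε-transitions.
  rq : 0 ε-transitions
  (rq)* : 4 ε-transitions
  p(rq)* : 4 ε-transitions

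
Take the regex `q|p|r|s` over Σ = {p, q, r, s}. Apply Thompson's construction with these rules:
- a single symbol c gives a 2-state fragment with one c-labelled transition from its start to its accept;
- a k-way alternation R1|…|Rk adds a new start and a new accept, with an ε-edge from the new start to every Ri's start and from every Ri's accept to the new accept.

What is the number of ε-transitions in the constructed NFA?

8

Building bottom-up:
Each of the 4 symbol leaves contributes 0 ε-transitions.
  q|p|r|s : 8 ε-transitions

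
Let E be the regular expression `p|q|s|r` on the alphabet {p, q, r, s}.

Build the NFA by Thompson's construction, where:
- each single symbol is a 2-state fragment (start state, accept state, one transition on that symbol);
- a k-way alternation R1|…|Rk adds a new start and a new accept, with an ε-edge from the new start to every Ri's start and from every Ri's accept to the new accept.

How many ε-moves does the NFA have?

8

Building bottom-up:
Each of the 4 symbol leaves contributes 0 ε-transitions.
  p|q|s|r → 8 ε-transitions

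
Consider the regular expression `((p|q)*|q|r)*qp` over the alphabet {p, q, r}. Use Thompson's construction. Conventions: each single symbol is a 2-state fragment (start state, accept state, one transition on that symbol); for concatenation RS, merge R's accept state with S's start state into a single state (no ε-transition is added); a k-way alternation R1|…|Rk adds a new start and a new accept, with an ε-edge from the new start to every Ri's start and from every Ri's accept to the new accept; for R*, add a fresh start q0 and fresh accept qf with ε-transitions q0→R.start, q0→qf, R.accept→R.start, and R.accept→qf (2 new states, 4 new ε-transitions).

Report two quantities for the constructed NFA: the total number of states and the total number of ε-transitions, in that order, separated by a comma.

18, 18

By structural recursion:
Each of the 6 symbol leaves contributes 2 states and 0 ε-transitions.
  p|q = 6 states, 4 ε-transitions
  (p|q)* = 8 states, 8 ε-transitions
  (p|q)*|q|r = 14 states, 14 ε-transitions
  ((p|q)*|q|r)* = 16 states, 18 ε-transitions
  ((p|q)*|q|r)*qp = 18 states, 18 ε-transitions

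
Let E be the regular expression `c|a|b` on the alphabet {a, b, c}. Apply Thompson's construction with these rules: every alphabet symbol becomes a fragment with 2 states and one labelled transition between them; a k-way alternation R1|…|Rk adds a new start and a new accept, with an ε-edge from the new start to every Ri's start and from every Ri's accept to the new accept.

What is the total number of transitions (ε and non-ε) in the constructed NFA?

By structural recursion:
Each of the 3 symbol leaves contributes 1 transition (1 symbol, 0 ε).
  c|a|b → 9 transitions (3 symbol, 6 ε)

9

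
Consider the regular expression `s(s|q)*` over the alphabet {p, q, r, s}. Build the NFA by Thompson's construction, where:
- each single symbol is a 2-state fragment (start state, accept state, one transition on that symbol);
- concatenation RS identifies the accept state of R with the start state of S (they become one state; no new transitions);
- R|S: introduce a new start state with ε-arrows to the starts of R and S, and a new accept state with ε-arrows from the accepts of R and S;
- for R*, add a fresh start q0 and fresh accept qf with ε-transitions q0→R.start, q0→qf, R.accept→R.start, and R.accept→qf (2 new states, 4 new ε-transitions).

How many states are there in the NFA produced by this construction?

Recursing over subexpressions:
Each of the 3 symbol leaves contributes a 2-state fragment.
  s|q — 6 states
  (s|q)* — 8 states
  s(s|q)* — 9 states

9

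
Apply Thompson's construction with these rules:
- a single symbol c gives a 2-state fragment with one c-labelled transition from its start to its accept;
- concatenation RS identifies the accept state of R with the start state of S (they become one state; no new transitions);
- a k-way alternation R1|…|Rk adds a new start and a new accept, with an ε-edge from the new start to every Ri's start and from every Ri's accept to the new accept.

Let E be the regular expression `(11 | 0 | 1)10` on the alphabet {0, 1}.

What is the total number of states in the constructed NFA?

11

By structural recursion:
Each of the 6 symbol leaves contributes a 2-state fragment.
  11 : 3 states
  11 | 0 | 1 : 9 states
  (11 | 0 | 1)10 : 11 states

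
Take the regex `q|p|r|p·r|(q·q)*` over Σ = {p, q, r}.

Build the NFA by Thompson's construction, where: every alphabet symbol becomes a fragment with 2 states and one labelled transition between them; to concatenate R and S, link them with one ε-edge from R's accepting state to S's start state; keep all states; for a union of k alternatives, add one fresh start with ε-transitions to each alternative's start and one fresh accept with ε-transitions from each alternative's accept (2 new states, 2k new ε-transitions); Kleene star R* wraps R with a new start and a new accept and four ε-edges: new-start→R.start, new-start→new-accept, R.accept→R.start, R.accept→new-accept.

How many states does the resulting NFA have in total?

18

By structural recursion:
Each of the 7 symbol leaves contributes a 2-state fragment.
  p·r = 4 states
  q·q = 4 states
  (q·q)* = 6 states
  q|p|r|p·r|(q·q)* = 18 states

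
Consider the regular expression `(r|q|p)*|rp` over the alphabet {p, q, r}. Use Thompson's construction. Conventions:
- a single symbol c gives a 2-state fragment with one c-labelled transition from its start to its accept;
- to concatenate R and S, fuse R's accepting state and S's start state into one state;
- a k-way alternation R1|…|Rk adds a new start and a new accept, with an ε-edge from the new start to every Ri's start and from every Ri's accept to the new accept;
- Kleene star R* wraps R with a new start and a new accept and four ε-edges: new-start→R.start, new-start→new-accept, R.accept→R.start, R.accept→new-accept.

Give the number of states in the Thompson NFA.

15

Bottom-up over the parse tree:
Each of the 5 symbol leaves contributes a 2-state fragment.
  r|q|p = 8 states
  (r|q|p)* = 10 states
  rp = 3 states
  (r|q|p)*|rp = 15 states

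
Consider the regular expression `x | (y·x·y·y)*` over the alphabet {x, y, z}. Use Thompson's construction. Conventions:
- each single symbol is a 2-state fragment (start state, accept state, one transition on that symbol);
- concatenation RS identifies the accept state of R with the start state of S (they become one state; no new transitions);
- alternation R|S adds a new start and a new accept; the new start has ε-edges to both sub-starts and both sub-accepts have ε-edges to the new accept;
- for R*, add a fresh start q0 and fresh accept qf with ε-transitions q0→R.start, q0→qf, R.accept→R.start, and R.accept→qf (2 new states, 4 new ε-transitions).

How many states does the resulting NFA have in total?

Building bottom-up:
Each of the 5 symbol leaves contributes a 2-state fragment.
  y·x·y·y = 5 states
  (y·x·y·y)* = 7 states
  x | (y·x·y·y)* = 11 states

11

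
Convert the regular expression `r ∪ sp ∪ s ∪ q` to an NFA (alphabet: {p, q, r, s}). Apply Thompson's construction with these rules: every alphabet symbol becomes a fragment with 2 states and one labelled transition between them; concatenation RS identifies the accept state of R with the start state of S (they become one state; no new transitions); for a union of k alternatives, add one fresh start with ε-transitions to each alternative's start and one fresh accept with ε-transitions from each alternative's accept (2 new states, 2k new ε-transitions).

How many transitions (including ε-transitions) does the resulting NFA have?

Bottom-up over the parse tree:
Each of the 5 symbol leaves contributes 1 transition (1 symbol, 0 ε).
  sp : 2 transitions (2 symbol, 0 ε)
  r ∪ sp ∪ s ∪ q : 13 transitions (5 symbol, 8 ε)

13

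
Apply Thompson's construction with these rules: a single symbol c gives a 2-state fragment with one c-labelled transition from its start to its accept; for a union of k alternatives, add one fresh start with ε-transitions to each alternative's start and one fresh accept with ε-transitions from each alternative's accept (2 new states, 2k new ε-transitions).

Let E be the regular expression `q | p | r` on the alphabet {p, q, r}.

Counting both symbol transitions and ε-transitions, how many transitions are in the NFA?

Recursing over subexpressions:
Each of the 3 symbol leaves contributes 1 transition (1 symbol, 0 ε).
  q | p | r → 9 transitions (3 symbol, 6 ε)

9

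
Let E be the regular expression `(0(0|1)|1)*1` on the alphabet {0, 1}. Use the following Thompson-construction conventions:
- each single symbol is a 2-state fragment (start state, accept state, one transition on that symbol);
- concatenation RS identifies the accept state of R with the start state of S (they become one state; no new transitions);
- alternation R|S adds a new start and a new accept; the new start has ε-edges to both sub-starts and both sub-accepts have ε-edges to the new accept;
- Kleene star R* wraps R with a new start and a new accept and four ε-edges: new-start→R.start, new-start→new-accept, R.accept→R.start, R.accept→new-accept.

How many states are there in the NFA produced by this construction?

14

Bottom-up over the parse tree:
Each of the 5 symbol leaves contributes a 2-state fragment.
  0|1 — 6 states
  0(0|1) — 7 states
  0(0|1)|1 — 11 states
  (0(0|1)|1)* — 13 states
  (0(0|1)|1)*1 — 14 states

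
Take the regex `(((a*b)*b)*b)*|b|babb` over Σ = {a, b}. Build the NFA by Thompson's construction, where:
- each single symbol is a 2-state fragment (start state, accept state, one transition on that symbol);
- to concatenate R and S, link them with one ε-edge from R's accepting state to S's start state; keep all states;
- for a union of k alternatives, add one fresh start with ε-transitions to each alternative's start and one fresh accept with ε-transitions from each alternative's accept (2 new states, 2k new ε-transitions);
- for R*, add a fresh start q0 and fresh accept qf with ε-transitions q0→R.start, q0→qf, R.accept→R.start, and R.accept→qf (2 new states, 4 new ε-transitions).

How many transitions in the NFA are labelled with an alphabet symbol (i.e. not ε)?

9

Building bottom-up:
Each of the 9 symbol leaves contributes exactly 1 symbol transition.
  a* → 1 symbol transition
  a*b → 2 symbol transitions
  (a*b)* → 2 symbol transitions
  (a*b)*b → 3 symbol transitions
  ((a*b)*b)* → 3 symbol transitions
  ((a*b)*b)*b → 4 symbol transitions
  (((a*b)*b)*b)* → 4 symbol transitions
  babb → 4 symbol transitions
  (((a*b)*b)*b)*|b|babb → 9 symbol transitions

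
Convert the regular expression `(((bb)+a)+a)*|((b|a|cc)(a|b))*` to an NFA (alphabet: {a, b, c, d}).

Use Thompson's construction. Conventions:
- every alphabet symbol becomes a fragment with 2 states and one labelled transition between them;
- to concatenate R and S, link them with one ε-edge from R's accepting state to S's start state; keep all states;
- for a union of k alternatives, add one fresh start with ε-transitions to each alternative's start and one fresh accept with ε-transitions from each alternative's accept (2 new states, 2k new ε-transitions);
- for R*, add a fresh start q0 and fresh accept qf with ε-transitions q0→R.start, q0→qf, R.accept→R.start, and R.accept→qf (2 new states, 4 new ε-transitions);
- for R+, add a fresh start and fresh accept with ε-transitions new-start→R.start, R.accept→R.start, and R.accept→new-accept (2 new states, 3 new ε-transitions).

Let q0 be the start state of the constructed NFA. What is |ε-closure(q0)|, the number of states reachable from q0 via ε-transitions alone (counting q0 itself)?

13

Work bottom-up. For each fragment F, track |ε-closure(F.start)| and whether F's accept lies in that closure (i.e. whether F accepts ε). A single-symbol fragment has closure size 1 and does not accept ε.
  bb : same as the first factor's closure: |closure| = 1
  (bb)+ : new start ε-reaches only the body's start; the new accept needs a symbol first: |closure| = 1 + 1 = 2
  (bb)+a : |closure| equals the left operand's closure size = 2 (its accept is not ε-reachable, so the closure stops there)
  ((bb)+a)+ : |closure| = 1 + 2 = 3 (the body doesn't accept ε, so the new accept is not reached)
  ((bb)+a)+a : same as the first factor's closure: |closure| = 3
  (((bb)+a)+a)* : the star's fresh start ε-reaches both the body's start and the fresh accept: |closure| = 2 + 3 = 5
  cc : |closure| equals the left operand's closure size = 1 (its accept is not ε-reachable, so the closure stops there)
  b|a|cc : new start ε-reaches every alternative's start; none of them accept ε, so the new accept is not reached: |closure| = 1 + 1 + 1 + 1 = 4
  a|b : |closure| = 1 + 1 + 1 = 3 (the new accept is not ε-reachable since no branch accepts ε)
  (b|a|cc)(a|b) : same as the first factor's closure: |closure| = 4
  ((b|a|cc)(a|b))* : the star's fresh start ε-reaches both the body's start and the fresh accept: |closure| = 2 + 4 = 6
  (((bb)+a)+a)*|((b|a|cc)(a|b))* : |closure| = 1 (new start) + (5 + 6) + 1 (new accept, since some branch ε-reaches its own accept) = 13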